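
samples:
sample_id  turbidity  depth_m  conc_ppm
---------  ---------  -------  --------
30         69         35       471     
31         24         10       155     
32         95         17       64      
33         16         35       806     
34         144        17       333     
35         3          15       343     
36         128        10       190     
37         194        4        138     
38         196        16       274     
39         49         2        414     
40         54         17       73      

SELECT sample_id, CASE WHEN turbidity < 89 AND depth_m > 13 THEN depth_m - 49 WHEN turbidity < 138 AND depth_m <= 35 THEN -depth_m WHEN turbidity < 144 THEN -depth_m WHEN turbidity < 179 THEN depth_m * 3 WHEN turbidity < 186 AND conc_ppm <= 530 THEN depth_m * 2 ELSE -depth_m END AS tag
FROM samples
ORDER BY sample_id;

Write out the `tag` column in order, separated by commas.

sample_id=30: turbidity < 89 AND depth_m > 13 → -14
sample_id=31: turbidity < 138 AND depth_m <= 35 → -10
sample_id=32: turbidity < 138 AND depth_m <= 35 → -17
sample_id=33: turbidity < 89 AND depth_m > 13 → -14
sample_id=34: turbidity < 179 → 51
sample_id=35: turbidity < 89 AND depth_m > 13 → -34
sample_id=36: turbidity < 138 AND depth_m <= 35 → -10
sample_id=37: ELSE → -4
sample_id=38: ELSE → -16
sample_id=39: turbidity < 138 AND depth_m <= 35 → -2
sample_id=40: turbidity < 89 AND depth_m > 13 → -32

-14, -10, -17, -14, 51, -34, -10, -4, -16, -2, -32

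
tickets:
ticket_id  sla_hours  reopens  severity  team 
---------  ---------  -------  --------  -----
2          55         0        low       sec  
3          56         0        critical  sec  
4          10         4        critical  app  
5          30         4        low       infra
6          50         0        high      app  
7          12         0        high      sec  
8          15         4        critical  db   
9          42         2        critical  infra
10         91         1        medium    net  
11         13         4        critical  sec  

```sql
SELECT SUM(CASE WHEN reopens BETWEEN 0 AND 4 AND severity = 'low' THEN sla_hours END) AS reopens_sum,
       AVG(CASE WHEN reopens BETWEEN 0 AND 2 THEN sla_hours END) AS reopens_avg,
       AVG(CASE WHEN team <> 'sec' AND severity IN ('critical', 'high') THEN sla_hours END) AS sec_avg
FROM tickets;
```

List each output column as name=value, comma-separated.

[reopens_sum: reopens BETWEEN 0 AND 4 AND severity = 'low']
ticket_id=2: ✓ → 55
ticket_id=3: ✗
ticket_id=4: ✗
ticket_id=5: ✓ → 30
ticket_id=6: ✗
ticket_id=7: ✗
ticket_id=8: ✗
ticket_id=9: ✗
ticket_id=10: ✗
ticket_id=11: ✗
reopens_sum = 55 + 30 = 85
—
[reopens_avg: reopens BETWEEN 0 AND 2]
ticket_id=2: ✓ → 55
ticket_id=3: ✓ → 56
ticket_id=4: ✗
ticket_id=5: ✗
ticket_id=6: ✓ → 50
ticket_id=7: ✓ → 12
ticket_id=8: ✗
ticket_id=9: ✓ → 42
ticket_id=10: ✓ → 91
ticket_id=11: ✗
reopens_avg = (55 + 56 + 50 + 12 + 42 + 91) / 6 = 51
—
[sec_avg: team <> 'sec' AND severity IN ('critical', 'high')]
ticket_id=2: ✗
ticket_id=3: ✗
ticket_id=4: ✓ → 10
ticket_id=5: ✗
ticket_id=6: ✓ → 50
ticket_id=7: ✗
ticket_id=8: ✓ → 15
ticket_id=9: ✓ → 42
ticket_id=10: ✗
ticket_id=11: ✗
sec_avg = (10 + 50 + 15 + 42) / 4 = 29.25

reopens_sum=85, reopens_avg=51, sec_avg=29.25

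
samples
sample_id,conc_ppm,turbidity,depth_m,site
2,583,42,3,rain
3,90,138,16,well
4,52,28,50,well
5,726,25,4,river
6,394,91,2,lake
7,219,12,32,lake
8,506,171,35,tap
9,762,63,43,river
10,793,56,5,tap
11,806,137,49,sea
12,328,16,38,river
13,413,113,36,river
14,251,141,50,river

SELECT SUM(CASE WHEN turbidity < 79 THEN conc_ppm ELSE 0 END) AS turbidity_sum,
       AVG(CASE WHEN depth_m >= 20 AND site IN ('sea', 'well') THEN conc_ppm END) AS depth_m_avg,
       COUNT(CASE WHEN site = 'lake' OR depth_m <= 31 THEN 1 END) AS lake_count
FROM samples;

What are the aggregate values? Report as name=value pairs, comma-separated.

[turbidity_sum: turbidity < 79]
sample_id=2: ✓ → 583
sample_id=3: ✗
sample_id=4: ✓ → 52
sample_id=5: ✓ → 726
sample_id=6: ✗
sample_id=7: ✓ → 219
sample_id=8: ✗
sample_id=9: ✓ → 762
sample_id=10: ✓ → 793
sample_id=11: ✗
sample_id=12: ✓ → 328
sample_id=13: ✗
sample_id=14: ✗
turbidity_sum = 583 + 52 + 726 + 219 + 762 + 793 + 328 = 3463
—
[depth_m_avg: depth_m >= 20 AND site IN ('sea', 'well')]
sample_id=2: ✗
sample_id=3: ✗
sample_id=4: ✓ → 52
sample_id=5: ✗
sample_id=6: ✗
sample_id=7: ✗
sample_id=8: ✗
sample_id=9: ✗
sample_id=10: ✗
sample_id=11: ✓ → 806
sample_id=12: ✗
sample_id=13: ✗
sample_id=14: ✗
depth_m_avg = (52 + 806) / 2 = 429
—
[lake_count: site = 'lake' OR depth_m <= 31]
sample_id=2: ✓ → 1
sample_id=3: ✓ → 1
sample_id=4: ✗
sample_id=5: ✓ → 1
sample_id=6: ✓ → 1
sample_id=7: ✓ → 1
sample_id=8: ✗
sample_id=9: ✗
sample_id=10: ✓ → 1
sample_id=11: ✗
sample_id=12: ✗
sample_id=13: ✗
sample_id=14: ✗
lake_count = COUNT(1, 1, 1, 1, 1, 1) = 6

turbidity_sum=3463, depth_m_avg=429, lake_count=6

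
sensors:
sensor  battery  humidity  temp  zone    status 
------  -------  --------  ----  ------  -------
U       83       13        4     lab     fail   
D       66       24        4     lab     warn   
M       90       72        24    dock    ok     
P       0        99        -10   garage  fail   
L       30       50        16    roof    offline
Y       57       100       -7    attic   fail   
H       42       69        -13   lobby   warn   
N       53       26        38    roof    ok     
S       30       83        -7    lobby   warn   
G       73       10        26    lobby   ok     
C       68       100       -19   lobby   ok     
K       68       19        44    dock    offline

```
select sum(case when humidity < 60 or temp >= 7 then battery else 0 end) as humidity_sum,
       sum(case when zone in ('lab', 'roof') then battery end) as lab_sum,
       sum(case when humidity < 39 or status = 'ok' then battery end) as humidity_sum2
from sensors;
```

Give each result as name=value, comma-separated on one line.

humidity_sum=463, lab_sum=232, humidity_sum2=501

[humidity_sum: humidity < 60 or temp >= 7]
sensor=U: ✓ → 83
sensor=D: ✓ → 66
sensor=M: ✓ → 90
sensor=P: ✗
sensor=L: ✓ → 30
sensor=Y: ✗
sensor=H: ✗
sensor=N: ✓ → 53
sensor=S: ✗
sensor=G: ✓ → 73
sensor=C: ✗
sensor=K: ✓ → 68
humidity_sum = 83 + 66 + 90 + 30 + 53 + 73 + 68 = 463
—
[lab_sum: zone in ('lab', 'roof')]
sensor=U: ✓ → 83
sensor=D: ✓ → 66
sensor=M: ✗
sensor=P: ✗
sensor=L: ✓ → 30
sensor=Y: ✗
sensor=H: ✗
sensor=N: ✓ → 53
sensor=S: ✗
sensor=G: ✗
sensor=C: ✗
sensor=K: ✗
lab_sum = 83 + 66 + 30 + 53 = 232
—
[humidity_sum2: humidity < 39 or status = 'ok']
sensor=U: ✓ → 83
sensor=D: ✓ → 66
sensor=M: ✓ → 90
sensor=P: ✗
sensor=L: ✗
sensor=Y: ✗
sensor=H: ✗
sensor=N: ✓ → 53
sensor=S: ✗
sensor=G: ✓ → 73
sensor=C: ✓ → 68
sensor=K: ✓ → 68
humidity_sum2 = 83 + 66 + 90 + 53 + 73 + 68 + 68 = 501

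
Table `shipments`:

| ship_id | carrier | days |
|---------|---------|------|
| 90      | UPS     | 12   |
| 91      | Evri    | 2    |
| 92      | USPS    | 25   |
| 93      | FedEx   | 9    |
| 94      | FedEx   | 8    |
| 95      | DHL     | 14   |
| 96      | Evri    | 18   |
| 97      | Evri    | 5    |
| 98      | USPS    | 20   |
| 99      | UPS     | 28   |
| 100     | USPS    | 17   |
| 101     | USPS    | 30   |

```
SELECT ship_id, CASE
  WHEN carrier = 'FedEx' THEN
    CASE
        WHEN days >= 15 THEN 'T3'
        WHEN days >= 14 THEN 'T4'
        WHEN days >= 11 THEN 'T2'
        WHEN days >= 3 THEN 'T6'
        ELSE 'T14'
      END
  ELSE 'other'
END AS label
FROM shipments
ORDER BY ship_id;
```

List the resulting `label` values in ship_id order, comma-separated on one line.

ship_id=90: carrier='UPS' → outer ELSE → other
ship_id=91: carrier='Evri' → outer ELSE → other
ship_id=92: carrier='USPS' → outer ELSE → other
ship_id=93: carrier='FedEx' → inner[days >= 3] → T6
ship_id=94: carrier='FedEx' → inner[days >= 3] → T6
ship_id=95: carrier='DHL' → outer ELSE → other
ship_id=96: carrier='Evri' → outer ELSE → other
ship_id=97: carrier='Evri' → outer ELSE → other
ship_id=98: carrier='USPS' → outer ELSE → other
ship_id=99: carrier='UPS' → outer ELSE → other
ship_id=100: carrier='USPS' → outer ELSE → other
ship_id=101: carrier='USPS' → outer ELSE → other

other, other, other, T6, T6, other, other, other, other, other, other, other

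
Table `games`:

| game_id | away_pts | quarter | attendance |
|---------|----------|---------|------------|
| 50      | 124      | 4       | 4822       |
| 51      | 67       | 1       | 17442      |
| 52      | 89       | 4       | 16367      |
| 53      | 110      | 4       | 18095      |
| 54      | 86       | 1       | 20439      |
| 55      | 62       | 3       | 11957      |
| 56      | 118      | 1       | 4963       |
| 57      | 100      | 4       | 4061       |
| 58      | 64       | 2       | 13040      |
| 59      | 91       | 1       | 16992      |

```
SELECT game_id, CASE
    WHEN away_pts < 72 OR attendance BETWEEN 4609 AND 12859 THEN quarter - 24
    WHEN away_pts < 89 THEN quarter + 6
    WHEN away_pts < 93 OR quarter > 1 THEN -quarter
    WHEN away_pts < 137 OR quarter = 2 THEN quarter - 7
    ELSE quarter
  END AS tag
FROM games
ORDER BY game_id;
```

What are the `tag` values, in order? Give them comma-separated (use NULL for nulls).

-20, -23, -4, -4, 7, -21, -23, -4, -22, -1

game_id=50: away_pts < 72 OR attendance BETWEEN 4609 AND 12859 → -20
game_id=51: away_pts < 72 OR attendance BETWEEN 4609 AND 12859 → -23
game_id=52: away_pts < 93 OR quarter > 1 → -4
game_id=53: away_pts < 93 OR quarter > 1 → -4
game_id=54: away_pts < 89 → 7
game_id=55: away_pts < 72 OR attendance BETWEEN 4609 AND 12859 → -21
game_id=56: away_pts < 72 OR attendance BETWEEN 4609 AND 12859 → -23
game_id=57: away_pts < 93 OR quarter > 1 → -4
game_id=58: away_pts < 72 OR attendance BETWEEN 4609 AND 12859 → -22
game_id=59: away_pts < 93 OR quarter > 1 → -1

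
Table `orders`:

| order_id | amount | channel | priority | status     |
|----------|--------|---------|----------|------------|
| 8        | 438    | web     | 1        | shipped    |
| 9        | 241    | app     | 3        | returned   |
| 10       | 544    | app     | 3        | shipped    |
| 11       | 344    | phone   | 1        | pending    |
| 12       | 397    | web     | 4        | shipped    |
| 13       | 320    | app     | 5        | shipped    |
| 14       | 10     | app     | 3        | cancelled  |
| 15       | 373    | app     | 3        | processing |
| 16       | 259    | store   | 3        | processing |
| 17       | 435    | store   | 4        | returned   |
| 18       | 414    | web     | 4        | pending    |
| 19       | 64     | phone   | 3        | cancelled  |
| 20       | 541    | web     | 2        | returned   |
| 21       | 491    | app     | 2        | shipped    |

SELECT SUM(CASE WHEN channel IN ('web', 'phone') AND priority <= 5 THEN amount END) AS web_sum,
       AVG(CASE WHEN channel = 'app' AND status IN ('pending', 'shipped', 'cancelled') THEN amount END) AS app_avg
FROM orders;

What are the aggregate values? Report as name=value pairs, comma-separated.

[web_sum: channel IN ('web', 'phone') AND priority <= 5]
order_id=8: ✓ → 438
order_id=9: ✗
order_id=10: ✗
order_id=11: ✓ → 344
order_id=12: ✓ → 397
order_id=13: ✗
order_id=14: ✗
order_id=15: ✗
order_id=16: ✗
order_id=17: ✗
order_id=18: ✓ → 414
order_id=19: ✓ → 64
order_id=20: ✓ → 541
order_id=21: ✗
web_sum = 438 + 344 + 397 + 414 + 64 + 541 = 2198
—
[app_avg: channel = 'app' AND status IN ('pending', 'shipped', 'cancelled')]
order_id=8: ✗
order_id=9: ✗
order_id=10: ✓ → 544
order_id=11: ✗
order_id=12: ✗
order_id=13: ✓ → 320
order_id=14: ✓ → 10
order_id=15: ✗
order_id=16: ✗
order_id=17: ✗
order_id=18: ✗
order_id=19: ✗
order_id=20: ✗
order_id=21: ✓ → 491
app_avg = (544 + 320 + 10 + 491) / 4 = 341.25

web_sum=2198, app_avg=341.25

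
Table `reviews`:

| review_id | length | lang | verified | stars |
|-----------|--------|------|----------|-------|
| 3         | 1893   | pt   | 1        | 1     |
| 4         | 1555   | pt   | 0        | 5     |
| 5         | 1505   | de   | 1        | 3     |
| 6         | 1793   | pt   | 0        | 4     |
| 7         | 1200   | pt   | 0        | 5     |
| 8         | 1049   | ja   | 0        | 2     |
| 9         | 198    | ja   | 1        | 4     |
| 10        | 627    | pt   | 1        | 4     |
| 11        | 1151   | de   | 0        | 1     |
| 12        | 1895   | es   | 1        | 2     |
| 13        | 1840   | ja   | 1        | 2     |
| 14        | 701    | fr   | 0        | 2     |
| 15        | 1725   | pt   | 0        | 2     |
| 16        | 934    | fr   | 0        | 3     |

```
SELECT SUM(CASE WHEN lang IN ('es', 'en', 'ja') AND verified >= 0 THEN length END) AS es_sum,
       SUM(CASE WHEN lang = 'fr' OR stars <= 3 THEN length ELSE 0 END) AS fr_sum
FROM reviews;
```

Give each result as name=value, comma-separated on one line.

[es_sum: lang IN ('es', 'en', 'ja') AND verified >= 0]
review_id=3: ✗
review_id=4: ✗
review_id=5: ✗
review_id=6: ✗
review_id=7: ✗
review_id=8: ✓ → 1049
review_id=9: ✓ → 198
review_id=10: ✗
review_id=11: ✗
review_id=12: ✓ → 1895
review_id=13: ✓ → 1840
review_id=14: ✗
review_id=15: ✗
review_id=16: ✗
es_sum = 1049 + 198 + 1895 + 1840 = 4982
—
[fr_sum: lang = 'fr' OR stars <= 3]
review_id=3: ✓ → 1893
review_id=4: ✗
review_id=5: ✓ → 1505
review_id=6: ✗
review_id=7: ✗
review_id=8: ✓ → 1049
review_id=9: ✗
review_id=10: ✗
review_id=11: ✓ → 1151
review_id=12: ✓ → 1895
review_id=13: ✓ → 1840
review_id=14: ✓ → 701
review_id=15: ✓ → 1725
review_id=16: ✓ → 934
fr_sum = 1893 + 1505 + 1049 + 1151 + 1895 + 1840 + 701 + 1725 + 934 = 12693

es_sum=4982, fr_sum=12693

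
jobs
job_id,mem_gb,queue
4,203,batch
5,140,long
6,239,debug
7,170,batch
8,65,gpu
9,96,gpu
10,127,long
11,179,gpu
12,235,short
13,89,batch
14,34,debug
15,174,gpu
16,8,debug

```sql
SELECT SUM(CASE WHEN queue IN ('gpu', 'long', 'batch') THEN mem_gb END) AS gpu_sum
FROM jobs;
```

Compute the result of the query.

1243

job_id=4: ✓ → 203
job_id=5: ✓ → 140
job_id=6: ✗
job_id=7: ✓ → 170
job_id=8: ✓ → 65
job_id=9: ✓ → 96
job_id=10: ✓ → 127
job_id=11: ✓ → 179
job_id=12: ✗
job_id=13: ✓ → 89
job_id=14: ✗
job_id=15: ✓ → 174
job_id=16: ✗
gpu_sum = 203 + 140 + 170 + 65 + 96 + 127 + 179 + 89 + 174 = 1243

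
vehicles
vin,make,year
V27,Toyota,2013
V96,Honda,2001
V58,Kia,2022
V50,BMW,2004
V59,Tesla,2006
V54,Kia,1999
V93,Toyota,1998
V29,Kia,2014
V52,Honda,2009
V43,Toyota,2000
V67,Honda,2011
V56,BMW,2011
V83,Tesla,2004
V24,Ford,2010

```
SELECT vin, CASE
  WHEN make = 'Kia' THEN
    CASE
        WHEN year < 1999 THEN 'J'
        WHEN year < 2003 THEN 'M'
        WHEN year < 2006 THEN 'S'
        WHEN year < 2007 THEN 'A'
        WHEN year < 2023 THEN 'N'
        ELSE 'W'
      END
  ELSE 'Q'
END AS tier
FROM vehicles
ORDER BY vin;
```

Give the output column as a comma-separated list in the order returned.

vin=V24: make='Ford' → outer ELSE → Q
vin=V27: make='Toyota' → outer ELSE → Q
vin=V29: make='Kia' → inner[year < 2023] → N
vin=V43: make='Toyota' → outer ELSE → Q
vin=V50: make='BMW' → outer ELSE → Q
vin=V52: make='Honda' → outer ELSE → Q
vin=V54: make='Kia' → inner[year < 2003] → M
vin=V56: make='BMW' → outer ELSE → Q
vin=V58: make='Kia' → inner[year < 2023] → N
vin=V59: make='Tesla' → outer ELSE → Q
vin=V67: make='Honda' → outer ELSE → Q
vin=V83: make='Tesla' → outer ELSE → Q
vin=V93: make='Toyota' → outer ELSE → Q
vin=V96: make='Honda' → outer ELSE → Q

Q, Q, N, Q, Q, Q, M, Q, N, Q, Q, Q, Q, Q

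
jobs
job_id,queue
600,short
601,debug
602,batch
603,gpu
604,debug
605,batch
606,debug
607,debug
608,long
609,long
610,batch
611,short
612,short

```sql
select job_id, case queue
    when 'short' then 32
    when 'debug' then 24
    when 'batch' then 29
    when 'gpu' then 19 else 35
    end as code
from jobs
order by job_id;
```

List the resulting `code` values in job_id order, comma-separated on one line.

32, 24, 29, 19, 24, 29, 24, 24, 35, 35, 29, 32, 32

job_id=600: queue='short' → 32
job_id=601: queue='debug' → 24
job_id=602: queue='batch' → 29
job_id=603: queue='gpu' → 19
job_id=604: queue='debug' → 24
job_id=605: queue='batch' → 29
job_id=606: queue='debug' → 24
job_id=607: queue='debug' → 24
job_id=608: ELSE → 35
job_id=609: ELSE → 35
job_id=610: queue='batch' → 29
job_id=611: queue='short' → 32
job_id=612: queue='short' → 32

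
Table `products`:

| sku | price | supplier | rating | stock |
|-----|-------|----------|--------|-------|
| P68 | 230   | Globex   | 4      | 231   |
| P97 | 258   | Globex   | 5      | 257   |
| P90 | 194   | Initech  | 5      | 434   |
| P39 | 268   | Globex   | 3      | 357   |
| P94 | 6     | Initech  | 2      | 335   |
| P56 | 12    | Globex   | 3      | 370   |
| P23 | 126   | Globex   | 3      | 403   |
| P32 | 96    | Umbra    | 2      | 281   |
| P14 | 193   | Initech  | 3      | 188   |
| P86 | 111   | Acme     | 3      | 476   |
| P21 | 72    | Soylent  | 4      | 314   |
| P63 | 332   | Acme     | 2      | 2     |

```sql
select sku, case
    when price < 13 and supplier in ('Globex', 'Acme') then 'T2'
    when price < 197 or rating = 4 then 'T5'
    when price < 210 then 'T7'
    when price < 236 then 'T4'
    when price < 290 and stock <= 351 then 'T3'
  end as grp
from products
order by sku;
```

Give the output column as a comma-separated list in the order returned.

sku=P14: price < 197 or rating = 4 → T5
sku=P21: price < 197 or rating = 4 → T5
sku=P23: price < 197 or rating = 4 → T5
sku=P32: price < 197 or rating = 4 → T5
sku=P39: (no match → NULL) → NULL
sku=P56: price < 13 and supplier in ('Globex', 'Acme') → T2
sku=P63: (no match → NULL) → NULL
sku=P68: price < 197 or rating = 4 → T5
sku=P86: price < 197 or rating = 4 → T5
sku=P90: price < 197 or rating = 4 → T5
sku=P94: price < 197 or rating = 4 → T5
sku=P97: price < 290 and stock <= 351 → T3

T5, T5, T5, T5, NULL, T2, NULL, T5, T5, T5, T5, T3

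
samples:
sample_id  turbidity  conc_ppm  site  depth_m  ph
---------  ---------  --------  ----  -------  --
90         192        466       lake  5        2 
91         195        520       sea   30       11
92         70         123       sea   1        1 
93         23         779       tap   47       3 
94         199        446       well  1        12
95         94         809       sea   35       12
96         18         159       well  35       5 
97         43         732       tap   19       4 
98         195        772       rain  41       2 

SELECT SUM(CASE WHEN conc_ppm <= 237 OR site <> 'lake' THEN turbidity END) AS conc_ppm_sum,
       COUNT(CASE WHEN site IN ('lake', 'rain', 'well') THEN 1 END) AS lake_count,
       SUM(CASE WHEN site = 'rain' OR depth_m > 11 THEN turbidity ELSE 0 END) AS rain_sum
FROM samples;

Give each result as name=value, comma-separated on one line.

[conc_ppm_sum: conc_ppm <= 237 OR site <> 'lake']
sample_id=90: ✗
sample_id=91: ✓ → 195
sample_id=92: ✓ → 70
sample_id=93: ✓ → 23
sample_id=94: ✓ → 199
sample_id=95: ✓ → 94
sample_id=96: ✓ → 18
sample_id=97: ✓ → 43
sample_id=98: ✓ → 195
conc_ppm_sum = 195 + 70 + 23 + 199 + 94 + 18 + 43 + 195 = 837
—
[lake_count: site IN ('lake', 'rain', 'well')]
sample_id=90: ✓ → 1
sample_id=91: ✗
sample_id=92: ✗
sample_id=93: ✗
sample_id=94: ✓ → 1
sample_id=95: ✗
sample_id=96: ✓ → 1
sample_id=97: ✗
sample_id=98: ✓ → 1
lake_count = COUNT(1, 1, 1, 1) = 4
—
[rain_sum: site = 'rain' OR depth_m > 11]
sample_id=90: ✗
sample_id=91: ✓ → 195
sample_id=92: ✗
sample_id=93: ✓ → 23
sample_id=94: ✗
sample_id=95: ✓ → 94
sample_id=96: ✓ → 18
sample_id=97: ✓ → 43
sample_id=98: ✓ → 195
rain_sum = 195 + 23 + 94 + 18 + 43 + 195 = 568

conc_ppm_sum=837, lake_count=4, rain_sum=568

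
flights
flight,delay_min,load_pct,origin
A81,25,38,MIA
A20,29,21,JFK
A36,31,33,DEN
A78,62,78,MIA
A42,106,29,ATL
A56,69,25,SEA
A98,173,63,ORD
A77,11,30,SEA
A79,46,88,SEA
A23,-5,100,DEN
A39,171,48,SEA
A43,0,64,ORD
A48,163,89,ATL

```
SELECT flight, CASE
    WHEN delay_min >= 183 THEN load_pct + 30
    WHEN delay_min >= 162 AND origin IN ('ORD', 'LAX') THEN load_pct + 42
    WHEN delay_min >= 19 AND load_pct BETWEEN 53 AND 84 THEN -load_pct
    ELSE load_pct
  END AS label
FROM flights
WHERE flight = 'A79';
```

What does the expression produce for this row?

88

flight = A79: delay_min=46, load_pct=88, origin=SEA.
delay_min >= 183 → false
delay_min >= 162 AND origin IN ('ORD', 'LAX') → false
delay_min >= 19 AND load_pct BETWEEN 53 AND 84 → false
No prior WHEN matched → ELSE → 88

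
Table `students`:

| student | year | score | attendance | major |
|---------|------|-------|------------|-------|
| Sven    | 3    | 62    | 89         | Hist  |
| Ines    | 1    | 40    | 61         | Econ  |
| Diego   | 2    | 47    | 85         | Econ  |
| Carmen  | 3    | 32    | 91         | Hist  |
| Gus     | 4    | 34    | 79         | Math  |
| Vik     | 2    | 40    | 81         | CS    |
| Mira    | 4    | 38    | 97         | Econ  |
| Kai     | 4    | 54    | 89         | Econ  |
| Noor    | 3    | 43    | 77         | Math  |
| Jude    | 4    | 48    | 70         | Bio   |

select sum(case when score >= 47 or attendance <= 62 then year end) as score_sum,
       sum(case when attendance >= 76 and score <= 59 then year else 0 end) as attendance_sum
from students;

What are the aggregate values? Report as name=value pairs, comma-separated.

[score_sum: score >= 47 or attendance <= 62]
student=Sven: ✓ → 3
student=Ines: ✓ → 1
student=Diego: ✓ → 2
student=Carmen: ✗
student=Gus: ✗
student=Vik: ✗
student=Mira: ✗
student=Kai: ✓ → 4
student=Noor: ✗
student=Jude: ✓ → 4
score_sum = 3 + 1 + 2 + 4 + 4 = 14
—
[attendance_sum: attendance >= 76 and score <= 59]
student=Sven: ✗
student=Ines: ✗
student=Diego: ✓ → 2
student=Carmen: ✓ → 3
student=Gus: ✓ → 4
student=Vik: ✓ → 2
student=Mira: ✓ → 4
student=Kai: ✓ → 4
student=Noor: ✓ → 3
student=Jude: ✗
attendance_sum = 2 + 3 + 4 + 2 + 4 + 4 + 3 = 22

score_sum=14, attendance_sum=22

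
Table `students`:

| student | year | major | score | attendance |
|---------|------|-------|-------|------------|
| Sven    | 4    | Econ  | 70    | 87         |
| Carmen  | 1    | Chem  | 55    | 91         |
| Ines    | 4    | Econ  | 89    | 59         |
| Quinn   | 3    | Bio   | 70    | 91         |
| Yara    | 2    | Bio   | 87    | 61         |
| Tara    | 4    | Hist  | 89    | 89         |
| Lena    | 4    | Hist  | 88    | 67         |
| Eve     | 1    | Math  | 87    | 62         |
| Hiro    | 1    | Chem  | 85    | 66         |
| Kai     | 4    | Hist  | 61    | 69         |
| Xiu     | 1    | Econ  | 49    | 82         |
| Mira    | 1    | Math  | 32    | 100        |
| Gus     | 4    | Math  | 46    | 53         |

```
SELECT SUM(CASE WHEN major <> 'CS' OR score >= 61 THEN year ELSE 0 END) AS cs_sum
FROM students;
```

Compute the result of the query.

34

student=Sven: ✓ → 4
student=Carmen: ✓ → 1
student=Ines: ✓ → 4
student=Quinn: ✓ → 3
student=Yara: ✓ → 2
student=Tara: ✓ → 4
student=Lena: ✓ → 4
student=Eve: ✓ → 1
student=Hiro: ✓ → 1
student=Kai: ✓ → 4
student=Xiu: ✓ → 1
student=Mira: ✓ → 1
student=Gus: ✓ → 4
cs_sum = 4 + 1 + 4 + 3 + 2 + 4 + 4 + 1 + 1 + 4 + 1 + 1 + 4 = 34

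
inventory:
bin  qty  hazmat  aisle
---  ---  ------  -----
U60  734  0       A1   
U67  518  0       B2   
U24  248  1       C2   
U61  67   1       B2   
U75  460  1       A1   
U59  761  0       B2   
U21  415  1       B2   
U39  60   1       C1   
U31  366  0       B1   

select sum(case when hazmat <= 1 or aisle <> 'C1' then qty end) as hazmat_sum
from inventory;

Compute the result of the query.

3629

bin=U60: ✓ → 734
bin=U67: ✓ → 518
bin=U24: ✓ → 248
bin=U61: ✓ → 67
bin=U75: ✓ → 460
bin=U59: ✓ → 761
bin=U21: ✓ → 415
bin=U39: ✓ → 60
bin=U31: ✓ → 366
hazmat_sum = 734 + 518 + 248 + 67 + 460 + 761 + 415 + 60 + 366 = 3629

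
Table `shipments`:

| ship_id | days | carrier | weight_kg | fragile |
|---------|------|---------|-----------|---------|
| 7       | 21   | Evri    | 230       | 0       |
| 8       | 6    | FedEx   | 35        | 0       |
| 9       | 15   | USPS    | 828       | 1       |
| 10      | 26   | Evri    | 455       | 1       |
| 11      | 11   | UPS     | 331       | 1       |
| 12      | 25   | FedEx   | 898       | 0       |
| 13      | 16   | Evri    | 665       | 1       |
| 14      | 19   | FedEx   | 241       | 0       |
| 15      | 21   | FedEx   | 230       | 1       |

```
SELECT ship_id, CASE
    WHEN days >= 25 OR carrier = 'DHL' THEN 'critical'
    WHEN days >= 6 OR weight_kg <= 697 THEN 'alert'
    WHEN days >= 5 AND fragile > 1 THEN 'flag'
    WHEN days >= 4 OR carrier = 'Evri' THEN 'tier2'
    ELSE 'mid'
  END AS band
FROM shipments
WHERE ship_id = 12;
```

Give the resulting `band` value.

critical

ship_id = 12: days=25, carrier=FedEx, weight_kg=898, fragile=0.
days >= 25 OR carrier = 'DHL' → true → critical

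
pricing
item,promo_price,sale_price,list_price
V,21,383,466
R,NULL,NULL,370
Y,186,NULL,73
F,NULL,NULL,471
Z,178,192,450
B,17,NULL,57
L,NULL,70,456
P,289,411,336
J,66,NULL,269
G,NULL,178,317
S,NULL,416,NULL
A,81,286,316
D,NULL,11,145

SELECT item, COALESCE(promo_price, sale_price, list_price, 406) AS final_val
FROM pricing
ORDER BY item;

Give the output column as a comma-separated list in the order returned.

item=A: promo_price=81 → 81
item=B: promo_price=17 → 17
item=D: promo_price=NULL, sale_price=11 → 11
item=F: promo_price=NULL, sale_price=NULL, list_price=471 → 471
item=G: promo_price=NULL, sale_price=178 → 178
item=J: promo_price=66 → 66
item=L: promo_price=NULL, sale_price=70 → 70
item=P: promo_price=289 → 289
item=R: promo_price=NULL, sale_price=NULL, list_price=370 → 370
item=S: promo_price=NULL, sale_price=416 → 416
item=V: promo_price=21 → 21
item=Y: promo_price=186 → 186
item=Z: promo_price=178 → 178

81, 17, 11, 471, 178, 66, 70, 289, 370, 416, 21, 186, 178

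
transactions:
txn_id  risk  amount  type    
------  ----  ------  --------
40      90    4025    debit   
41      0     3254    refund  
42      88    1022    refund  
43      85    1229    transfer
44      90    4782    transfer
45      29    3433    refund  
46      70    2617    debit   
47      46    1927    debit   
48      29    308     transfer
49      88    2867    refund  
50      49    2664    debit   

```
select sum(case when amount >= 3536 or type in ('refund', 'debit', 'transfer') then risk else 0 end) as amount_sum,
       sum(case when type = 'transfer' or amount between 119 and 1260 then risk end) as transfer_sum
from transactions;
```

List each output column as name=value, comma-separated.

[amount_sum: amount >= 3536 or type in ('refund', 'debit', 'transfer')]
txn_id=40: ✓ → 90
txn_id=41: ✓ → 0
txn_id=42: ✓ → 88
txn_id=43: ✓ → 85
txn_id=44: ✓ → 90
txn_id=45: ✓ → 29
txn_id=46: ✓ → 70
txn_id=47: ✓ → 46
txn_id=48: ✓ → 29
txn_id=49: ✓ → 88
txn_id=50: ✓ → 49
amount_sum = 90 + 88 + 85 + 90 + 29 + 70 + 46 + 29 + 88 + 49 = 664
—
[transfer_sum: type = 'transfer' or amount between 119 and 1260]
txn_id=40: ✗
txn_id=41: ✗
txn_id=42: ✓ → 88
txn_id=43: ✓ → 85
txn_id=44: ✓ → 90
txn_id=45: ✗
txn_id=46: ✗
txn_id=47: ✗
txn_id=48: ✓ → 29
txn_id=49: ✗
txn_id=50: ✗
transfer_sum = 88 + 85 + 90 + 29 = 292

amount_sum=664, transfer_sum=292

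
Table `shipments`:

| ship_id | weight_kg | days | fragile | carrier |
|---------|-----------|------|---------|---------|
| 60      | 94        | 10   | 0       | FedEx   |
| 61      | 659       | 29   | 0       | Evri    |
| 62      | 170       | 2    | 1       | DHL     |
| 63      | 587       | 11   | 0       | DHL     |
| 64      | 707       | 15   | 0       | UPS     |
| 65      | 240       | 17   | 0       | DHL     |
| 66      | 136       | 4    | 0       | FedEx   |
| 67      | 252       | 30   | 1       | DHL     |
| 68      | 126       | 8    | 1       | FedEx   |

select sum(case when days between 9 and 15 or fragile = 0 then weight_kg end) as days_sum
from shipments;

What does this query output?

ship_id=60: ✓ → 94
ship_id=61: ✓ → 659
ship_id=62: ✗
ship_id=63: ✓ → 587
ship_id=64: ✓ → 707
ship_id=65: ✓ → 240
ship_id=66: ✓ → 136
ship_id=67: ✗
ship_id=68: ✗
days_sum = 94 + 659 + 587 + 707 + 240 + 136 = 2423

2423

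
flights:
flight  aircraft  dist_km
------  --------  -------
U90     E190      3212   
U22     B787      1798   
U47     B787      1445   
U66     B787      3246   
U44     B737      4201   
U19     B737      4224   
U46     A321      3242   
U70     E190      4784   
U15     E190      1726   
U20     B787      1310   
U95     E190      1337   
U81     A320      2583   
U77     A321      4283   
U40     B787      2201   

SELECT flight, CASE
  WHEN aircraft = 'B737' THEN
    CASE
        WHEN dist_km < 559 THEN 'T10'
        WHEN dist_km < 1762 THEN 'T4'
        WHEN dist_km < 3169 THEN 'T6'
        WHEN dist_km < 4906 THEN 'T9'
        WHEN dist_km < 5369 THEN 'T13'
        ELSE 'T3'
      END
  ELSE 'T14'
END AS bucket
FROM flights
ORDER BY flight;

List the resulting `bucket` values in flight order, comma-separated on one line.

T14, T9, T14, T14, T14, T9, T14, T14, T14, T14, T14, T14, T14, T14

flight=U15: aircraft='E190' → outer ELSE → T14
flight=U19: aircraft='B737' → inner[dist_km < 4906] → T9
flight=U20: aircraft='B787' → outer ELSE → T14
flight=U22: aircraft='B787' → outer ELSE → T14
flight=U40: aircraft='B787' → outer ELSE → T14
flight=U44: aircraft='B737' → inner[dist_km < 4906] → T9
flight=U46: aircraft='A321' → outer ELSE → T14
flight=U47: aircraft='B787' → outer ELSE → T14
flight=U66: aircraft='B787' → outer ELSE → T14
flight=U70: aircraft='E190' → outer ELSE → T14
flight=U77: aircraft='A321' → outer ELSE → T14
flight=U81: aircraft='A320' → outer ELSE → T14
flight=U90: aircraft='E190' → outer ELSE → T14
flight=U95: aircraft='E190' → outer ELSE → T14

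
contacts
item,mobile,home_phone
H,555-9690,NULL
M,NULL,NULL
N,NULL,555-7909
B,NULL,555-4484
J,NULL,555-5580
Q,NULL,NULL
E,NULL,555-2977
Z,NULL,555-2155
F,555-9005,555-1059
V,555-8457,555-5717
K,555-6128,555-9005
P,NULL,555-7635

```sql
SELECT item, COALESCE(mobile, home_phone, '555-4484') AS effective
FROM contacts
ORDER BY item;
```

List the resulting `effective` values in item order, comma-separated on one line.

555-4484, 555-2977, 555-9005, 555-9690, 555-5580, 555-6128, 555-4484, 555-7909, 555-7635, 555-4484, 555-8457, 555-2155

item=B: mobile=NULL, home_phone=555-4484 → 555-4484
item=E: mobile=NULL, home_phone=555-2977 → 555-2977
item=F: mobile=555-9005 → 555-9005
item=H: mobile=555-9690 → 555-9690
item=J: mobile=NULL, home_phone=555-5580 → 555-5580
item=K: mobile=555-6128 → 555-6128
item=M: mobile=NULL, home_phone=NULL, → literal 555-4484 → 555-4484
item=N: mobile=NULL, home_phone=555-7909 → 555-7909
item=P: mobile=NULL, home_phone=555-7635 → 555-7635
item=Q: mobile=NULL, home_phone=NULL, → literal 555-4484 → 555-4484
item=V: mobile=555-8457 → 555-8457
item=Z: mobile=NULL, home_phone=555-2155 → 555-2155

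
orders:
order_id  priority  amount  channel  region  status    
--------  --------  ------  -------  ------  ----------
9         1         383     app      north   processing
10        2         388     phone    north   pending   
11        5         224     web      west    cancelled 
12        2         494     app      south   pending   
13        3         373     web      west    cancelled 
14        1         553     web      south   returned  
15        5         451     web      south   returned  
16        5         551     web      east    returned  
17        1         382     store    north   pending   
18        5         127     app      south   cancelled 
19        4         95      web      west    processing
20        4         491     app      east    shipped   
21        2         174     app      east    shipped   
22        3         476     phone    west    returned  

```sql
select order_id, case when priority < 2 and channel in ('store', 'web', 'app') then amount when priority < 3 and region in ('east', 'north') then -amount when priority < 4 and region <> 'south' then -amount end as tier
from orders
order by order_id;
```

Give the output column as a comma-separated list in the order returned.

383, -388, NULL, NULL, -373, 553, NULL, NULL, 382, NULL, NULL, NULL, -174, -476

order_id=9: priority < 2 and channel in ('store', 'web', 'app') → 383
order_id=10: priority < 3 and region in ('east', 'north') → -388
order_id=11: (no match → NULL) → NULL
order_id=12: (no match → NULL) → NULL
order_id=13: priority < 4 and region <> 'south' → -373
order_id=14: priority < 2 and channel in ('store', 'web', 'app') → 553
order_id=15: (no match → NULL) → NULL
order_id=16: (no match → NULL) → NULL
order_id=17: priority < 2 and channel in ('store', 'web', 'app') → 382
order_id=18: (no match → NULL) → NULL
order_id=19: (no match → NULL) → NULL
order_id=20: (no match → NULL) → NULL
order_id=21: priority < 3 and region in ('east', 'north') → -174
order_id=22: priority < 4 and region <> 'south' → -476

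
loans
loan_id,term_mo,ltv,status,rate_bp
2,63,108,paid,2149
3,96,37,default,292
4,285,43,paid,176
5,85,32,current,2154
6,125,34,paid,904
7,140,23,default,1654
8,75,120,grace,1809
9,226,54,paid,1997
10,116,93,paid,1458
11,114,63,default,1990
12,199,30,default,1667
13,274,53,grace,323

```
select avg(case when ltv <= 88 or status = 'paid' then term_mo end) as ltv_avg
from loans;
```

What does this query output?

156.6363636364

loan_id=2: ✓ → 63
loan_id=3: ✓ → 96
loan_id=4: ✓ → 285
loan_id=5: ✓ → 85
loan_id=6: ✓ → 125
loan_id=7: ✓ → 140
loan_id=8: ✗
loan_id=9: ✓ → 226
loan_id=10: ✓ → 116
loan_id=11: ✓ → 114
loan_id=12: ✓ → 199
loan_id=13: ✓ → 274
ltv_avg = (63 + 96 + 285 + 85 + 125 + 140 + 226 + 116 + 114 + 199 + 274) / 11 = 156.6363636364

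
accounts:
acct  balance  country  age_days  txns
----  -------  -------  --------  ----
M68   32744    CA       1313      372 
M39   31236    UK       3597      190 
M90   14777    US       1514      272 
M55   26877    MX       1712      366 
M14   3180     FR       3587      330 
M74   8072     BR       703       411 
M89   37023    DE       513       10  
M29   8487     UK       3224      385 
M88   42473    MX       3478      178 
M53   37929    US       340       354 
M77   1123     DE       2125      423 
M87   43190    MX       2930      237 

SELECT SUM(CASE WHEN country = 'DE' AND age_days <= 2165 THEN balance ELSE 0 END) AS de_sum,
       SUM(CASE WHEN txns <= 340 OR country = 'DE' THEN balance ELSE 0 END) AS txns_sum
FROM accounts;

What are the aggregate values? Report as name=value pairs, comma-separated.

de_sum=38146, txns_sum=173002

[de_sum: country = 'DE' AND age_days <= 2165]
acct=M68: ✗
acct=M39: ✗
acct=M90: ✗
acct=M55: ✗
acct=M14: ✗
acct=M74: ✗
acct=M89: ✓ → 37023
acct=M29: ✗
acct=M88: ✗
acct=M53: ✗
acct=M77: ✓ → 1123
acct=M87: ✗
de_sum = 37023 + 1123 = 38146
—
[txns_sum: txns <= 340 OR country = 'DE']
acct=M68: ✗
acct=M39: ✓ → 31236
acct=M90: ✓ → 14777
acct=M55: ✗
acct=M14: ✓ → 3180
acct=M74: ✗
acct=M89: ✓ → 37023
acct=M29: ✗
acct=M88: ✓ → 42473
acct=M53: ✗
acct=M77: ✓ → 1123
acct=M87: ✓ → 43190
txns_sum = 31236 + 14777 + 3180 + 37023 + 42473 + 1123 + 43190 = 173002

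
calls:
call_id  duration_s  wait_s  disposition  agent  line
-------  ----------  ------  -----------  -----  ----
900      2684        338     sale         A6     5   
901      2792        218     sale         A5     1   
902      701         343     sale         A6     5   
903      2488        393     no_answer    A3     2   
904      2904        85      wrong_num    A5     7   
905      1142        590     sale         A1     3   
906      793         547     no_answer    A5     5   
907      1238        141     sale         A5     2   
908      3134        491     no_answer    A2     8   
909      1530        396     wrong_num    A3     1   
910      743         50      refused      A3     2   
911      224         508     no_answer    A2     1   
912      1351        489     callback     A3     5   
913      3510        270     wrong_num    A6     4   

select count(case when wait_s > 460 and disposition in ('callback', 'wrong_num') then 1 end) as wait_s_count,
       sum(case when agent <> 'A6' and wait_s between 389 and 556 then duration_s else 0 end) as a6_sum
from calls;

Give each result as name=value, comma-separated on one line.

wait_s_count=1, a6_sum=9520

[wait_s_count: wait_s > 460 and disposition in ('callback', 'wrong_num')]
call_id=900: ✗
call_id=901: ✗
call_id=902: ✗
call_id=903: ✗
call_id=904: ✗
call_id=905: ✗
call_id=906: ✗
call_id=907: ✗
call_id=908: ✗
call_id=909: ✗
call_id=910: ✗
call_id=911: ✗
call_id=912: ✓ → 1
call_id=913: ✗
wait_s_count = COUNT(1) = 1
—
[a6_sum: agent <> 'A6' and wait_s between 389 and 556]
call_id=900: ✗
call_id=901: ✗
call_id=902: ✗
call_id=903: ✓ → 2488
call_id=904: ✗
call_id=905: ✗
call_id=906: ✓ → 793
call_id=907: ✗
call_id=908: ✓ → 3134
call_id=909: ✓ → 1530
call_id=910: ✗
call_id=911: ✓ → 224
call_id=912: ✓ → 1351
call_id=913: ✗
a6_sum = 2488 + 793 + 3134 + 1530 + 224 + 1351 = 9520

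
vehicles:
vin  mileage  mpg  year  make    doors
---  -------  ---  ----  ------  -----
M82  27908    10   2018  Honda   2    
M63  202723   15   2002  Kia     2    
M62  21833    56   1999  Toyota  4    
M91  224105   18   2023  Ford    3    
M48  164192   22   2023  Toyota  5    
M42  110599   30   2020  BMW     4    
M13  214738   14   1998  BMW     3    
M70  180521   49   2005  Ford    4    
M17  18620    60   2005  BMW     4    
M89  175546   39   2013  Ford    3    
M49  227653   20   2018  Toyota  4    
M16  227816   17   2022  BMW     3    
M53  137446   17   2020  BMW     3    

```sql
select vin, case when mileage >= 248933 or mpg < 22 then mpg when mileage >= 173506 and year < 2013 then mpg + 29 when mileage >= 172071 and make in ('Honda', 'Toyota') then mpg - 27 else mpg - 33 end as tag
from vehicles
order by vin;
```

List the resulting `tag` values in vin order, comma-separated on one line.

vin=M13: mileage >= 248933 or mpg < 22 → 14
vin=M16: mileage >= 248933 or mpg < 22 → 17
vin=M17: ELSE → 27
vin=M42: ELSE → -3
vin=M48: ELSE → -11
vin=M49: mileage >= 248933 or mpg < 22 → 20
vin=M53: mileage >= 248933 or mpg < 22 → 17
vin=M62: ELSE → 23
vin=M63: mileage >= 248933 or mpg < 22 → 15
vin=M70: mileage >= 173506 and year < 2013 → 78
vin=M82: mileage >= 248933 or mpg < 22 → 10
vin=M89: ELSE → 6
vin=M91: mileage >= 248933 or mpg < 22 → 18

14, 17, 27, -3, -11, 20, 17, 23, 15, 78, 10, 6, 18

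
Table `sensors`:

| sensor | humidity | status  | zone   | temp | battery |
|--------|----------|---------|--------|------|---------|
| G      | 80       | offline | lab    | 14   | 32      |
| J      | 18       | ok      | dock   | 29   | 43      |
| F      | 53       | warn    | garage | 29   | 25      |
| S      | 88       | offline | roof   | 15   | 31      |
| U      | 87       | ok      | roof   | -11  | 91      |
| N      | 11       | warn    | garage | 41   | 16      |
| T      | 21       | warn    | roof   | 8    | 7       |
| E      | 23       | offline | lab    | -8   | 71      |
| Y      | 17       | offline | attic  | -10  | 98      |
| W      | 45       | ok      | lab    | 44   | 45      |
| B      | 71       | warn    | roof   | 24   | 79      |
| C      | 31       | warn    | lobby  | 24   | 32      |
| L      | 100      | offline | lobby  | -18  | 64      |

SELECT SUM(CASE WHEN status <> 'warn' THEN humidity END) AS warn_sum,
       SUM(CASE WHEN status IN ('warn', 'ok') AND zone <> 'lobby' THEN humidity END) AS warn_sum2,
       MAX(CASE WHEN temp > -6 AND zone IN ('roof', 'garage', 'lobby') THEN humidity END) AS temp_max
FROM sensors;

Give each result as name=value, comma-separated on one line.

[warn_sum: status <> 'warn']
sensor=G: ✓ → 80
sensor=J: ✓ → 18
sensor=F: ✗
sensor=S: ✓ → 88
sensor=U: ✓ → 87
sensor=N: ✗
sensor=T: ✗
sensor=E: ✓ → 23
sensor=Y: ✓ → 17
sensor=W: ✓ → 45
sensor=B: ✗
sensor=C: ✗
sensor=L: ✓ → 100
warn_sum = 80 + 18 + 88 + 87 + 23 + 17 + 45 + 100 = 458
—
[warn_sum2: status IN ('warn', 'ok') AND zone <> 'lobby']
sensor=G: ✗
sensor=J: ✓ → 18
sensor=F: ✓ → 53
sensor=S: ✗
sensor=U: ✓ → 87
sensor=N: ✓ → 11
sensor=T: ✓ → 21
sensor=E: ✗
sensor=Y: ✗
sensor=W: ✓ → 45
sensor=B: ✓ → 71
sensor=C: ✗
sensor=L: ✗
warn_sum2 = 18 + 53 + 87 + 11 + 21 + 45 + 71 = 306
—
[temp_max: temp > -6 AND zone IN ('roof', 'garage', 'lobby')]
sensor=G: ✗
sensor=J: ✗
sensor=F: ✓ → 53
sensor=S: ✓ → 88
sensor=U: ✗
sensor=N: ✓ → 11
sensor=T: ✓ → 21
sensor=E: ✗
sensor=Y: ✗
sensor=W: ✗
sensor=B: ✓ → 71
sensor=C: ✓ → 31
sensor=L: ✗
temp_max = MAX(53, 88, 11, 21, 71, 31) = 88

warn_sum=458, warn_sum2=306, temp_max=88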